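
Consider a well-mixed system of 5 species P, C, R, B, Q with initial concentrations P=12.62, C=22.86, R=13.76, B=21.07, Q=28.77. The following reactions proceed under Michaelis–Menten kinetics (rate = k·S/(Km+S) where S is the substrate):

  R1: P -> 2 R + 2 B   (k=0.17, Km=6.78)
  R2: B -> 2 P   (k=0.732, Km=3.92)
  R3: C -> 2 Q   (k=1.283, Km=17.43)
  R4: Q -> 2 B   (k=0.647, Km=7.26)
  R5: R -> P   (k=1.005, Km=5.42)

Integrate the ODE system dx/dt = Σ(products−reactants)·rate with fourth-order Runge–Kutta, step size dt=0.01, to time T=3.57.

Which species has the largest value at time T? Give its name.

RK4 with dt=0.01: 357 steps to T=3.57. Trajectory (selected grid times):
t=0.00: P=12.62 C=22.86 R=13.76 B=21.07 Q=28.77
t=0.40: P=13.36 C=22.57 R=13.56 B=21.33 Q=29.14
t=0.79: P=14.08 C=22.29 R=13.37 B=21.58 Q=29.50
t=1.19: P=14.81 C=22.00 R=13.18 B=21.84 Q=29.87
t=1.59: P=15.54 C=21.72 R=12.99 B=22.10 Q=30.23
t=1.98: P=16.26 C=21.44 R=12.80 B=22.36 Q=30.58
t=2.38: P=16.99 C=21.16 R=12.62 B=22.62 Q=30.94
t=2.78: P=17.72 C=20.88 R=12.44 B=22.89 Q=31.29
t=3.17: P=18.43 C=20.60 R=12.26 B=23.15 Q=31.63
t=3.57: P=19.16 C=20.33 R=12.08 B=23.43 Q=31.97
At T=3.57: P=19.16 C=20.33 R=12.08 B=23.43 Q=31.97; the largest is Q.

Dominant species at T: Q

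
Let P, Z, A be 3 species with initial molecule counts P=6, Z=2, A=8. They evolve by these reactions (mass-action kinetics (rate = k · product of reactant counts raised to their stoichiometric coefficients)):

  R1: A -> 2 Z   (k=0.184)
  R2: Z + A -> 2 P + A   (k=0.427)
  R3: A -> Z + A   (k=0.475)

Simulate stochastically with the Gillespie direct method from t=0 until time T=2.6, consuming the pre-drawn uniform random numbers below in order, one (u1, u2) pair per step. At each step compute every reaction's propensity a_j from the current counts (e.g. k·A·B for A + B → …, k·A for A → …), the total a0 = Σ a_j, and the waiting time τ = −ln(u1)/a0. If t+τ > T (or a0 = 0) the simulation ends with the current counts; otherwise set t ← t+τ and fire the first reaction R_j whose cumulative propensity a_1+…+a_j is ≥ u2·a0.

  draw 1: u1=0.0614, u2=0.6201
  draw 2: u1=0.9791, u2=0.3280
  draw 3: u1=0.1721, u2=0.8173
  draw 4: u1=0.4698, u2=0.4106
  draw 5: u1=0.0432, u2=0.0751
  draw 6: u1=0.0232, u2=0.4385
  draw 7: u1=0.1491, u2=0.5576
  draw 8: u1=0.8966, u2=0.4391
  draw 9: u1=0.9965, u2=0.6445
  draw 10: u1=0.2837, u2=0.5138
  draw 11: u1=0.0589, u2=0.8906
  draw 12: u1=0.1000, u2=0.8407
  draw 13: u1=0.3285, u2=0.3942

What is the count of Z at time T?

Z at T = 3

t=0.000: P=6 Z=2 A=8
Draw 1: a1=1.472, a2=6.832, a3=3.800, a0=12.104; τ=−ln(0.0614)/12.104=0.231 → t=0.231; u2·a0=0.6201·12.104=7.506; a1=1.472 < 7.506 ≤ a1+a2=8.304 → R2 fires; P=8 Z=1 A=8
Draw 2: a1=1.472, a2=3.416, a3=3.800, a0=8.688; τ=−ln(0.9791)/8.688=0.002 → t=0.233; u2·a0=0.3280·8.688=2.850; a1=1.472 < 2.850 ≤ a1+a2=4.888 → R2 fires; P=10 Z=0 A=8
Draw 3: a1=1.472, a2=0.000, a3=3.800, a0=5.272; τ=−ln(0.1721)/5.272=0.334 → t=0.567; u2·a0=0.8173·5.272=4.309; a1+a2=1.472 < 4.309 ≤ a1+…+a3=5.272 → R3 fires; P=10 Z=1 A=8
Draw 4: a1=1.472, a2=3.416, a3=3.800, a0=8.688; τ=−ln(0.4698)/8.688=0.087 → t=0.654; u2·a0=0.4106·8.688=3.567; a1=1.472 < 3.567 ≤ a1+a2=4.888 → R2 fires; P=12 Z=0 A=8
Draw 5: a1=1.472, a2=0.000, a3=3.800, a0=5.272; τ=−ln(0.0432)/5.272=0.596 → t=1.250; u2·a0=0.0751·5.272=0.396 ≤ a1=1.472 → R1 fires; P=12 Z=2 A=7
Draw 6: a1=1.288, a2=5.978, a3=3.325, a0=10.591; τ=−ln(0.0232)/10.591=0.355 → t=1.605; u2·a0=0.4385·10.591=4.644; a1=1.288 < 4.644 ≤ a1+a2=7.266 → R2 fires; P=14 Z=1 A=7
Draw 7: a1=1.288, a2=2.989, a3=3.325, a0=7.602; τ=−ln(0.1491)/7.602=0.250 → t=1.855; u2·a0=0.5576·7.602=4.239; a1=1.288 < 4.239 ≤ a1+a2=4.277 → R2 fires; P=16 Z=0 A=7
Draw 8: a1=1.288, a2=0.000, a3=3.325, a0=4.613; τ=−ln(0.8966)/4.613=0.024 → t=1.879; u2·a0=0.4391·4.613=2.026; a1+a2=1.288 < 2.026 ≤ a1+…+a3=4.613 → R3 fires; P=16 Z=1 A=7
Draw 9: a1=1.288, a2=2.989, a3=3.325, a0=7.602; τ=−ln(0.9965)/7.602=0.000 → t=1.879; u2·a0=0.6445·7.602=4.899; a1+a2=4.277 < 4.899 ≤ a1+…+a3=7.602 → R3 fires; P=16 Z=2 A=7
Draw 10: a1=1.288, a2=5.978, a3=3.325, a0=10.591; τ=−ln(0.2837)/10.591=0.119 → t=1.998; u2·a0=0.5138·10.591=5.442; a1=1.288 < 5.442 ≤ a1+a2=7.266 → R2 fires; P=18 Z=1 A=7
Draw 11: a1=1.288, a2=2.989, a3=3.325, a0=7.602; τ=−ln(0.0589)/7.602=0.373 → t=2.371; u2·a0=0.8906·7.602=6.770; a1+a2=4.277 < 6.770 ≤ a1+…+a3=7.602 → R3 fires; P=18 Z=2 A=7
Draw 12: a1=1.288, a2=5.978, a3=3.325, a0=10.591; τ=−ln(0.1000)/10.591=0.217 → t=2.588; u2·a0=0.8407·10.591=8.904; a1+a2=7.266 < 8.904 ≤ a1+…+a3=10.591 → R3 fires; P=18 Z=3 A=7
Draw 13: a1=1.288, a2=8.967, a3=3.325, a0=13.580; τ=−ln(0.3285)/13.580=0.082 → t=2.670 > T=2.6: stop.
Read off Z at T=2.6: 3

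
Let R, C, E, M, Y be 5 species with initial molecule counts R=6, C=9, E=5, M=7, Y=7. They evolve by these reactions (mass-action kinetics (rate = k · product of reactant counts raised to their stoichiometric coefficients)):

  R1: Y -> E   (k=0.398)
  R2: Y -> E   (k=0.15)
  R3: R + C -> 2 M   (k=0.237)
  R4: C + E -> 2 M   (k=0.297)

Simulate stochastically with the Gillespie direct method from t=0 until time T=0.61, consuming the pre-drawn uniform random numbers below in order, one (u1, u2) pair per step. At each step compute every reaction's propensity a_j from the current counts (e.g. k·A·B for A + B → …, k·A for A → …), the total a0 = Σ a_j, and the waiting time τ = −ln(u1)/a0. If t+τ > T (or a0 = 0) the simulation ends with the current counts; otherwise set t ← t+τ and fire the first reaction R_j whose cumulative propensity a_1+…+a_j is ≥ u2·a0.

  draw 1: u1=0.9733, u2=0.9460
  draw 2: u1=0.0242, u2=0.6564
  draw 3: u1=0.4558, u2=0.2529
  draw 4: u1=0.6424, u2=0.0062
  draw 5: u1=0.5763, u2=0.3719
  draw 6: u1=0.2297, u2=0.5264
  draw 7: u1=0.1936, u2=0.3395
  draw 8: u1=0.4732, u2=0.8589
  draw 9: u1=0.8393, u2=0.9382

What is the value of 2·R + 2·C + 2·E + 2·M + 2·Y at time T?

Value at T = 68

Check how each reaction changes W = 2·R + 2·C + 2·E + 2·M + 2·Y (weight of products minus weight of reactants):
R1: Y -> E: (2·1) − (2·1) = 2 − 2 = 0
R2: Y -> E: (2·1) − (2·1) = 2 − 2 = 0
R3: R + C -> 2 M: (2·2) − (2·1 + 2·1) = 4 − 4 = 0
R4: C + E -> 2 M: (2·2) − (2·1 + 2·1) = 4 − 4 = 0
Every reaction leaves W unchanged, so W is conserved and no simulation is needed: W(T) = W(0) = 2·6 + 2·9 + 2·5 + 2·7 + 2·7 = 68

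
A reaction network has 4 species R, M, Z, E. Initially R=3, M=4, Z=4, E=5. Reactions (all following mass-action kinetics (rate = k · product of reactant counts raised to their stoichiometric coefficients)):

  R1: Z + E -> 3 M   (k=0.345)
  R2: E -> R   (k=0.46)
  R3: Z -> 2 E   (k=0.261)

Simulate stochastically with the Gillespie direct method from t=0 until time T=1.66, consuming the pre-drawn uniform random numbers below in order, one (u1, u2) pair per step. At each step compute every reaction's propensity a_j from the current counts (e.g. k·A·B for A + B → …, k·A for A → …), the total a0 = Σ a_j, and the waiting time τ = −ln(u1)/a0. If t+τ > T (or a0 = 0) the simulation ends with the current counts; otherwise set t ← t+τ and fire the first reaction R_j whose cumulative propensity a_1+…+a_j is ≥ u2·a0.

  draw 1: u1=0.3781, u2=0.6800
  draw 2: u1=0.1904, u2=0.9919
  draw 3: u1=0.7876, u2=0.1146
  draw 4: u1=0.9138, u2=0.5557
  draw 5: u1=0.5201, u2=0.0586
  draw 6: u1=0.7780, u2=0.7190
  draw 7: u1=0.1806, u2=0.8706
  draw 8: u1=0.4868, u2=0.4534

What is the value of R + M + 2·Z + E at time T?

Check how each reaction changes W = R + M + 2·Z + E (weight of products minus weight of reactants):
R1: Z + E -> 3 M: (1·3) − (2·1 + 1·1) = 3 − 3 = 0
R2: E -> R: (1·1) − (1·1) = 1 − 1 = 0
R3: Z -> 2 E: (1·2) − (2·1) = 2 − 2 = 0
Every reaction leaves W unchanged, so W is conserved and no simulation is needed: W(T) = W(0) = 3 + 4 + 2·4 + 5 = 20

Value at T = 20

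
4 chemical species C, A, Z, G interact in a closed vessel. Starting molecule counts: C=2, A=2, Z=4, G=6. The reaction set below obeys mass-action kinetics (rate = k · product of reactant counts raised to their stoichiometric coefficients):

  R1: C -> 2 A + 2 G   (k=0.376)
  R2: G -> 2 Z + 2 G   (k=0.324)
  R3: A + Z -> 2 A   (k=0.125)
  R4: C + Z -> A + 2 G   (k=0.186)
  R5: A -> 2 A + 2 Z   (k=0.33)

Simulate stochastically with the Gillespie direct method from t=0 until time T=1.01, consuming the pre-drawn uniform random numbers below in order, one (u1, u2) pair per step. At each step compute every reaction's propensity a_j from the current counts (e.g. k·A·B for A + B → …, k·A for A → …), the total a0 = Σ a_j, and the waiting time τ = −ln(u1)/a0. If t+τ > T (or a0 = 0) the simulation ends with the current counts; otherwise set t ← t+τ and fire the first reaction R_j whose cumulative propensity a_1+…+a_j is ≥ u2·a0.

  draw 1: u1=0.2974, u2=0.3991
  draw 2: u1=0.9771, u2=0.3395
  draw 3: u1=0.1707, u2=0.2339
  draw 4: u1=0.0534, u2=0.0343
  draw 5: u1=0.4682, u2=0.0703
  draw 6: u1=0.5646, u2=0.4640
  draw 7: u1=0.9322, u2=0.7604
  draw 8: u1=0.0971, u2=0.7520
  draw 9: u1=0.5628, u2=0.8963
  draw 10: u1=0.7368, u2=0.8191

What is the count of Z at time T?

Z at T = 11

t=0.000: C=2 A=2 Z=4 G=6
Draw 1: a1=0.752, a2=1.944, a3=1.000, a4=1.488, a5=0.660, a0=5.844; τ=−ln(0.2974)/5.844=0.208 → t=0.208; u2·a0=0.3991·5.844=2.332; a1=0.752 < 2.332 ≤ a1+a2=2.696 → R2 fires; C=2 A=2 Z=6 G=7
Draw 2: a1=0.752, a2=2.268, a3=1.500, a4=2.232, a5=0.660, a0=7.412; τ=−ln(0.9771)/7.412=0.003 → t=0.211; u2·a0=0.3395·7.412=2.516; a1=0.752 < 2.516 ≤ a1+a2=3.020 → R2 fires; C=2 A=2 Z=8 G=8
Draw 3: a1=0.752, a2=2.592, a3=2.000, a4=2.976, a5=0.660, a0=8.980; τ=−ln(0.1707)/8.980=0.197 → t=0.407; u2·a0=0.2339·8.980=2.100; a1=0.752 < 2.100 ≤ a1+a2=3.344 → R2 fires; C=2 A=2 Z=10 G=9
Draw 4: a1=0.752, a2=2.916, a3=2.500, a4=3.720, a5=0.660, a0=10.548; τ=−ln(0.0534)/10.548=0.278 → t=0.685; u2·a0=0.0343·10.548=0.362 ≤ a1=0.752 → R1 fires; C=1 A=4 Z=10 G=11
Draw 5: a1=0.376, a2=3.564, a3=5.000, a4=1.860, a5=1.320, a0=12.120; τ=−ln(0.4682)/12.120=0.063 → t=0.748; u2·a0=0.0703·12.120=0.852; a1=0.376 < 0.852 ≤ a1+a2=3.940 → R2 fires; C=1 A=4 Z=12 G=12
Draw 6: a1=0.376, a2=3.888, a3=6.000, a4=2.232, a5=1.320, a0=13.816; τ=−ln(0.5646)/13.816=0.041 → t=0.789; u2·a0=0.4640·13.816=6.411; a1+a2=4.264 < 6.411 ≤ a1+…+a3=10.264 → R3 fires; C=1 A=5 Z=11 G=12
Draw 7: a1=0.376, a2=3.888, a3=6.875, a4=2.046, a5=1.650, a0=14.835; τ=−ln(0.9322)/14.835=0.005 → t=0.794; u2·a0=0.7604·14.835=11.281; a1+…+a3=11.139 < 11.281 ≤ a1+…+a4=13.185 → R4 fires; C=0 A=6 Z=10 G=14
Draw 8: a1=0.000, a2=4.536, a3=7.500, a4=0.000, a5=1.980, a0=14.016; τ=−ln(0.0971)/14.016=0.166 → t=0.960; u2·a0=0.7520·14.016=10.540; a1+a2=4.536 < 10.540 ≤ a1+…+a3=12.036 → R3 fires; C=0 A=7 Z=9 G=14
Draw 9: a1=0.000, a2=4.536, a3=7.875, a4=0.000, a5=2.310, a0=14.721; τ=−ln(0.5628)/14.721=0.039 → t=0.999; u2·a0=0.8963·14.721=13.194; a1+…+a4=12.411 < 13.194 ≤ a1+…+a5=14.721 → R5 fires; C=0 A=8 Z=11 G=14
Draw 10: a1=0.000, a2=4.536, a3=11.000, a4=0.000, a5=2.640, a0=18.176; τ=−ln(0.7368)/18.176=0.017 → t=1.016 > T=1.01: stop.
Read off Z at T=1.01: 11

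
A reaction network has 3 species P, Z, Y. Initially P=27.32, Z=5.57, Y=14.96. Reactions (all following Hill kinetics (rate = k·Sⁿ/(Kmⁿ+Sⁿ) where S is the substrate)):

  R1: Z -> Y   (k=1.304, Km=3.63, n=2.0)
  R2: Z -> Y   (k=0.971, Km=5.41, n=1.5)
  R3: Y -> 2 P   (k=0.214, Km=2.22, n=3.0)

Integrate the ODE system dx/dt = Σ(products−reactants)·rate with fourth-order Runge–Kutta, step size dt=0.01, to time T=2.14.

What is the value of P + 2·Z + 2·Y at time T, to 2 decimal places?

Value at T = 68.38

Check how each reaction changes W = P + 2·Z + 2·Y (weight of products minus weight of reactants):
R1: Z -> Y: (2·1) − (2·1) = 2 − 2 = 0
R2: Z -> Y: (2·1) − (2·1) = 2 − 2 = 0
R3: Y -> 2 P: (1·2) − (2·1) = 2 − 2 = 0
Every reaction leaves W unchanged, so W is conserved and no simulation is needed: W(T) = W(0) = 27.32 + 2·5.57 + 2·14.96 = 68.38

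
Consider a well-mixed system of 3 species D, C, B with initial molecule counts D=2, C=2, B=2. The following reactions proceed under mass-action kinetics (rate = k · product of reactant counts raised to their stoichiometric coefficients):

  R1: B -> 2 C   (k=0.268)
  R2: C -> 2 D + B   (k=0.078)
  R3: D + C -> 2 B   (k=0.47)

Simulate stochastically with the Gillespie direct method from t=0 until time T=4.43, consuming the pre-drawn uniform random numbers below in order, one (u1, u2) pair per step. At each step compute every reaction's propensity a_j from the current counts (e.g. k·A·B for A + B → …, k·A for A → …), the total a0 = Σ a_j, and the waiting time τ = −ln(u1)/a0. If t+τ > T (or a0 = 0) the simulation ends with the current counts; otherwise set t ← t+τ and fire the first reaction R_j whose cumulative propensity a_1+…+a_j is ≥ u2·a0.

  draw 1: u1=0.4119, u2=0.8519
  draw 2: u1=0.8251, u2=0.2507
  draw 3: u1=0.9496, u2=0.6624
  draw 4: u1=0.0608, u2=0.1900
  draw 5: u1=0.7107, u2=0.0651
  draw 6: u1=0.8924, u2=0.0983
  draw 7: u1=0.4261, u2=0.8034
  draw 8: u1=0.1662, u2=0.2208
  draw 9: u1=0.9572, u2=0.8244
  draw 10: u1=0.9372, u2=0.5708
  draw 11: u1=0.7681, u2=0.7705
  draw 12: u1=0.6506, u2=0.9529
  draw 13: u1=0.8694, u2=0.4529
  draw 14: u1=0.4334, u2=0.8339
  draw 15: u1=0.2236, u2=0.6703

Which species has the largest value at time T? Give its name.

Dominant species at T: B

t=0.000: D=2 C=2 B=2
Draw 1: a1=0.536, a2=0.156, a3=1.880, a0=2.572; τ=−ln(0.4119)/2.572=0.345 → t=0.345; u2·a0=0.8519·2.572=2.191; a1+a2=0.692 < 2.191 ≤ a1+…+a3=2.572 → R3 fires; D=1 C=1 B=4
Draw 2: a1=1.072, a2=0.078, a3=0.470, a0=1.620; τ=−ln(0.8251)/1.620=0.119 → t=0.464; u2·a0=0.2507·1.620=0.406 ≤ a1=1.072 → R1 fires; D=1 C=3 B=3
Draw 3: a1=0.804, a2=0.234, a3=1.410, a0=2.448; τ=−ln(0.9496)/2.448=0.021 → t=0.485; u2·a0=0.6624·2.448=1.622; a1+a2=1.038 < 1.622 ≤ a1+…+a3=2.448 → R3 fires; D=0 C=2 B=5
Draw 4: a1=1.340, a2=0.156, a3=0.000, a0=1.496; τ=−ln(0.0608)/1.496=1.872 → t=2.356; u2·a0=0.1900·1.496=0.284 ≤ a1=1.340 → R1 fires; D=0 C=4 B=4
Draw 5: a1=1.072, a2=0.312, a3=0.000, a0=1.384; τ=−ln(0.7107)/1.384=0.247 → t=2.603; u2·a0=0.0651·1.384=0.090 ≤ a1=1.072 → R1 fires; D=0 C=6 B=3
Draw 6: a1=0.804, a2=0.468, a3=0.000, a0=1.272; τ=−ln(0.8924)/1.272=0.089 → t=2.693; u2·a0=0.0983·1.272=0.125 ≤ a1=0.804 → R1 fires; D=0 C=8 B=2
Draw 7: a1=0.536, a2=0.624, a3=0.000, a0=1.160; τ=−ln(0.4261)/1.160=0.735 → t=3.428; u2·a0=0.8034·1.160=0.932; a1=0.536 < 0.932 ≤ a1+a2=1.160 → R2 fires; D=2 C=7 B=3
Draw 8: a1=0.804, a2=0.546, a3=6.580, a0=7.930; τ=−ln(0.1662)/7.930=0.226 → t=3.654; u2·a0=0.2208·7.930=1.751; a1+a2=1.350 < 1.751 ≤ a1+…+a3=7.930 → R3 fires; D=1 C=6 B=5
Draw 9: a1=1.340, a2=0.468, a3=2.820, a0=4.628; τ=−ln(0.9572)/4.628=0.009 → t=3.664; u2·a0=0.8244·4.628=3.815; a1+a2=1.808 < 3.815 ≤ a1+…+a3=4.628 → R3 fires; D=0 C=5 B=7
Draw 10: a1=1.876, a2=0.390, a3=0.000, a0=2.266; τ=−ln(0.9372)/2.266=0.029 → t=3.692; u2·a0=0.5708·2.266=1.293 ≤ a1=1.876 → R1 fires; D=0 C=7 B=6
Draw 11: a1=1.608, a2=0.546, a3=0.000, a0=2.154; τ=−ln(0.7681)/2.154=0.122 → t=3.815; u2·a0=0.7705·2.154=1.660; a1=1.608 < 1.660 ≤ a1+a2=2.154 → R2 fires; D=2 C=6 B=7
Draw 12: a1=1.876, a2=0.468, a3=5.640, a0=7.984; τ=−ln(0.6506)/7.984=0.054 → t=3.869; u2·a0=0.9529·7.984=7.608; a1+a2=2.344 < 7.608 ≤ a1+…+a3=7.984 → R3 fires; D=1 C=5 B=9
Draw 13: a1=2.412, a2=0.390, a3=2.350, a0=5.152; τ=−ln(0.8694)/5.152=0.027 → t=3.896; u2·a0=0.4529·5.152=2.333 ≤ a1=2.412 → R1 fires; D=1 C=7 B=8
Draw 14: a1=2.144, a2=0.546, a3=3.290, a0=5.980; τ=−ln(0.4334)/5.980=0.140 → t=4.036; u2·a0=0.8339·5.980=4.987; a1+a2=2.690 < 4.987 ≤ a1+…+a3=5.980 → R3 fires; D=0 C=6 B=10
Draw 15: a1=2.680, a2=0.468, a3=0.000, a0=3.148; τ=−ln(0.2236)/3.148=0.476 → t=4.512 > T=4.43: stop.
At T=4.43: D=0 C=6 B=10; the largest is B.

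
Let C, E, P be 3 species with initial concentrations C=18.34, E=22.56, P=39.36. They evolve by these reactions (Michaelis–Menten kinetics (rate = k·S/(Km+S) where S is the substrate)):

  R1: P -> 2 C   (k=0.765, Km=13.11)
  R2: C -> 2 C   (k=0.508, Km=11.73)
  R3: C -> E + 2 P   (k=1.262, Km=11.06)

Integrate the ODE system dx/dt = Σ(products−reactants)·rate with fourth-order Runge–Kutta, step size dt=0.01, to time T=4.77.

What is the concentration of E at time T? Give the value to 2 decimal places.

RK4 with dt=0.01: 477 steps to T=4.77. Trajectory (selected grid times):
t=0.00: C=18.34 E=22.56 P=39.36
t=0.53: C=18.70 E=22.98 P=39.89
t=1.06: C=19.05 E=23.40 P=40.43
t=1.59: C=19.41 E=23.83 P=40.97
t=2.12: C=19.76 E=24.25 P=41.52
t=2.65: C=20.12 E=24.68 P=42.07
t=3.18: C=20.48 E=25.12 P=42.63
t=3.71: C=20.83 E=25.55 P=43.19
t=4.24: C=21.19 E=25.99 P=43.75
t=4.77: C=21.55 E=26.43 P=44.32
Read off E at T=4.77: 26.43

E at T = 26.43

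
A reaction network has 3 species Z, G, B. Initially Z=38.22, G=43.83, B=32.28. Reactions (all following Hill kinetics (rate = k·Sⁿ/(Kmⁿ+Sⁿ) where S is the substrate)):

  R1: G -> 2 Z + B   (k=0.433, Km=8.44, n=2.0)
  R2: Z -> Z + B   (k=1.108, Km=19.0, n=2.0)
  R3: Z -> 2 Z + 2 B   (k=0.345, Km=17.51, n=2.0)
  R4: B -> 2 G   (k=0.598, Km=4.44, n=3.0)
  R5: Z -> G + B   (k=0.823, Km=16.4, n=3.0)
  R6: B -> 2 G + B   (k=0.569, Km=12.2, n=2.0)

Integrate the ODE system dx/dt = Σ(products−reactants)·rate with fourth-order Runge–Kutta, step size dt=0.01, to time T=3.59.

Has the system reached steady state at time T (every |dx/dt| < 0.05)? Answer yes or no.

Steady state at T: no

RK4 with dt=0.01: 359 steps to T=3.59. Trajectory (selected grid times):
t=0.00: Z=38.22 G=43.83 B=32.28
t=0.40: Z=38.36 G=44.84 B=33.10
t=0.80: Z=38.51 G=45.86 B=33.92
t=1.20: Z=38.65 G=46.88 B=34.74
t=1.60: Z=38.80 G=47.90 B=35.56
t=1.99: Z=38.94 G=48.90 B=36.36
t=2.39: Z=39.08 G=49.93 B=37.18
t=2.79: Z=39.23 G=50.96 B=38.01
t=3.19: Z=39.37 G=51.98 B=38.84
t=3.59: Z=39.52 G=53.02 B=39.66
Rates at T: R1=0.4223, R2=0.9000, R3=0.2884, R4=0.5972, R5=0.7681, R6=0.5198
dx/dt at T (Σ net stoichiometry × rate): Z=+0.3649, G=+2.5798, B=+2.0700
Largest |dx/dt| is |+2.5798| (G) ≥ 0.05 → not steady.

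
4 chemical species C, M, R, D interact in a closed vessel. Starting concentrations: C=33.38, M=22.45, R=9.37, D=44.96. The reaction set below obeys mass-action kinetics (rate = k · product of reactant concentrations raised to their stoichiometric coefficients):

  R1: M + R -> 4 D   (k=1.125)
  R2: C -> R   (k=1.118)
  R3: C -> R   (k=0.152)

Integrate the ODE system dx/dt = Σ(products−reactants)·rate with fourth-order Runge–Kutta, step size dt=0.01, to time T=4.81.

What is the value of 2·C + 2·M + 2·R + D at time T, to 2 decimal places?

Check how each reaction changes W = 2·C + 2·M + 2·R + D (weight of products minus weight of reactants):
R1: M + R -> 4 D: (1·4) − (2·1 + 2·1) = 4 − 4 = 0
R2: C -> R: (2·1) − (2·1) = 2 − 2 = 0
R3: C -> R: (2·1) − (2·1) = 2 − 2 = 0
Every reaction leaves W unchanged, so W is conserved and no simulation is needed: W(T) = W(0) = 2·33.38 + 2·22.45 + 2·9.37 + 44.96 = 175.36

Value at T = 175.36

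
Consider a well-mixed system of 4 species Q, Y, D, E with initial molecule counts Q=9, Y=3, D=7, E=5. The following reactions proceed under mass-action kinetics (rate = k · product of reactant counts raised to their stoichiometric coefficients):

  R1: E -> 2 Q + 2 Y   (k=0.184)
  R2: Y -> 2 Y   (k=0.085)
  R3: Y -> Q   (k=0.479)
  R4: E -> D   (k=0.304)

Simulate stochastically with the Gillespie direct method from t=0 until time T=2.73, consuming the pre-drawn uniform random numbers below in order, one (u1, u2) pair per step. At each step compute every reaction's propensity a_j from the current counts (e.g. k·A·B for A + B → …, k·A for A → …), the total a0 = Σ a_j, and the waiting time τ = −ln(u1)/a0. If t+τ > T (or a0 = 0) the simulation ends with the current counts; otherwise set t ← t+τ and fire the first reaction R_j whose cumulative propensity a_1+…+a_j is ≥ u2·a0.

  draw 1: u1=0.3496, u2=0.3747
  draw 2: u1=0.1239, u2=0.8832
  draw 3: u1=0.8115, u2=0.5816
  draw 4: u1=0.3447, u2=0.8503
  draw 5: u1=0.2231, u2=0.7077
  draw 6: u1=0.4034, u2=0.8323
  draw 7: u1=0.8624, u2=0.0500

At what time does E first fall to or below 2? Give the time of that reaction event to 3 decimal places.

t=0.000: Q=9 Y=3 D=7 E=5
Draw 1: a1=0.920, a2=0.255, a3=1.437, a4=1.520, a0=4.132; τ=−ln(0.3496)/4.132=0.254 → t=0.254; u2·a0=0.3747·4.132=1.548; a1+a2=1.175 < 1.548 ≤ a1+…+a3=2.612 → R3 fires; Q=10 Y=2 D=7 E=5
Draw 2: a1=0.920, a2=0.170, a3=0.958, a4=1.520, a0=3.568; τ=−ln(0.1239)/3.568=0.585 → t=0.840; u2·a0=0.8832·3.568=3.151; a1+…+a3=2.048 < 3.151 ≤ a1+…+a4=3.568 → R4 fires; Q=10 Y=2 D=8 E=4
Draw 3: a1=0.736, a2=0.170, a3=0.958, a4=1.216, a0=3.080; τ=−ln(0.8115)/3.080=0.068 → t=0.907; u2·a0=0.5816·3.080=1.791; a1+a2=0.906 < 1.791 ≤ a1+…+a3=1.864 → R3 fires; Q=11 Y=1 D=8 E=4
Draw 4: a1=0.736, a2=0.085, a3=0.479, a4=1.216, a0=2.516; τ=−ln(0.3447)/2.516=0.423 → t=1.331; u2·a0=0.8503·2.516=2.139; a1+…+a3=1.300 < 2.139 ≤ a1+…+a4=2.516 → R4 fires; Q=11 Y=1 D=9 E=3
Draw 5: a1=0.552, a2=0.085, a3=0.479, a4=0.912, a0=2.028; τ=−ln(0.2231)/2.028=0.740 → t=2.070; u2·a0=0.7077·2.028=1.435; a1+…+a3=1.116 < 1.435 ≤ a1+…+a4=2.028 → R4 fires; Q=11 Y=1 D=10 E=2
Draw 6: a1=0.368, a2=0.085, a3=0.479, a4=0.608, a0=1.540; τ=−ln(0.4034)/1.540=0.589 → t=2.660; u2·a0=0.8323·1.540=1.282; a1+…+a3=0.932 < 1.282 ≤ a1+…+a4=1.540 → R4 fires; Q=11 Y=1 D=11 E=1
Draw 7: a1=0.184, a2=0.085, a3=0.479, a4=0.304, a0=1.052; τ=−ln(0.8624)/1.052=0.141 → t=2.801 > T=2.73: stop.
E first becomes ≤ 2 when it reaches 2 at the event at t=2.070.

Threshold first reached at t = 2.070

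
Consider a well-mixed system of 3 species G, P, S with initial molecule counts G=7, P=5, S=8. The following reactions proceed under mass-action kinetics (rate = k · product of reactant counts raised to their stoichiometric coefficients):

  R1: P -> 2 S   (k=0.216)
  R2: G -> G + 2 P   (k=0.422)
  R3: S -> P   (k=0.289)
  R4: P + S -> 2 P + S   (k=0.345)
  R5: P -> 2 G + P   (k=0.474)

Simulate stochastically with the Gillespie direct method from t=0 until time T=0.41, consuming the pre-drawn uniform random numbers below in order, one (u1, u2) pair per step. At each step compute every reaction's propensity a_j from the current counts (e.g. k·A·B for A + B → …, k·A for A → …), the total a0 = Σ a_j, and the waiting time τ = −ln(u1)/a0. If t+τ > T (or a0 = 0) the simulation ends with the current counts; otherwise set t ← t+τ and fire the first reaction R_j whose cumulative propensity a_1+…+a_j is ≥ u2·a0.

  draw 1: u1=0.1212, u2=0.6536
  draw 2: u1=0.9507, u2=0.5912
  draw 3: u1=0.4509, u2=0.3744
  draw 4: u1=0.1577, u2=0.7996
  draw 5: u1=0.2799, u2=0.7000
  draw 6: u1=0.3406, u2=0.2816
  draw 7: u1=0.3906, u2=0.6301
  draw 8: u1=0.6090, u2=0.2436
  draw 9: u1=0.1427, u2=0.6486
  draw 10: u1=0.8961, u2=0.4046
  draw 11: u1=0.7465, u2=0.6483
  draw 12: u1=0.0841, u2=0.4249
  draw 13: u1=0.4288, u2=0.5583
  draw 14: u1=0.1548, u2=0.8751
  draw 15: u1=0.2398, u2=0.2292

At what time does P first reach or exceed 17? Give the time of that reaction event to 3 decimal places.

Threshold first reached at t = 0.360

t=0.000: G=7 P=5 S=8
Draw 1: a1=1.080, a2=2.954, a3=2.312, a4=13.800, a5=2.370, a0=22.516; τ=−ln(0.1212)/22.516=0.094 → t=0.094; u2·a0=0.6536·22.516=14.716; a1+…+a3=6.346 < 14.716 ≤ a1+…+a4=20.146 → R4 fires; G=7 P=6 S=8
Draw 2: a1=1.296, a2=2.954, a3=2.312, a4=16.560, a5=2.844, a0=25.966; τ=−ln(0.9507)/25.966=0.002 → t=0.096; u2·a0=0.5912·25.966=15.351; a1+…+a3=6.562 < 15.351 ≤ a1+…+a4=23.122 → R4 fires; G=7 P=7 S=8
Draw 3: a1=1.512, a2=2.954, a3=2.312, a4=19.320, a5=3.318, a0=29.416; τ=−ln(0.4509)/29.416=0.027 → t=0.123; u2·a0=0.3744·29.416=11.013; a1+…+a3=6.778 < 11.013 ≤ a1+…+a4=26.098 → R4 fires; G=7 P=8 S=8
Draw 4: a1=1.728, a2=2.954, a3=2.312, a4=22.080, a5=3.792, a0=32.866; τ=−ln(0.1577)/32.866=0.056 → t=0.179; u2·a0=0.7996·32.866=26.280; a1+…+a3=6.994 < 26.280 ≤ a1+…+a4=29.074 → R4 fires; G=7 P=9 S=8
Draw 5: a1=1.944, a2=2.954, a3=2.312, a4=24.840, a5=4.266, a0=36.316; τ=−ln(0.2799)/36.316=0.035 → t=0.214; u2·a0=0.7000·36.316=25.421; a1+…+a3=7.210 < 25.421 ≤ a1+…+a4=32.050 → R4 fires; G=7 P=10 S=8
Draw 6: a1=2.160, a2=2.954, a3=2.312, a4=27.600, a5=4.740, a0=39.766; τ=−ln(0.3406)/39.766=0.027 → t=0.241; u2·a0=0.2816·39.766=11.198; a1+…+a3=7.426 < 11.198 ≤ a1+…+a4=35.026 → R4 fires; G=7 P=11 S=8
Draw 7: a1=2.376, a2=2.954, a3=2.312, a4=30.360, a5=5.214, a0=43.216; τ=−ln(0.3906)/43.216=0.022 → t=0.263; u2·a0=0.6301·43.216=27.230; a1+…+a3=7.642 < 27.230 ≤ a1+…+a4=38.002 → R4 fires; G=7 P=12 S=8
Draw 8: a1=2.592, a2=2.954, a3=2.312, a4=33.120, a5=5.688, a0=46.666; τ=−ln(0.6090)/46.666=0.011 → t=0.273; u2·a0=0.2436·46.666=11.368; a1+…+a3=7.858 < 11.368 ≤ a1+…+a4=40.978 → R4 fires; G=7 P=13 S=8
Draw 9: a1=2.808, a2=2.954, a3=2.312, a4=35.880, a5=6.162, a0=50.116; τ=−ln(0.1427)/50.116=0.039 → t=0.312; u2·a0=0.6486·50.116=32.505; a1+…+a3=8.074 < 32.505 ≤ a1+…+a4=43.954 → R4 fires; G=7 P=14 S=8
Draw 10: a1=3.024, a2=2.954, a3=2.312, a4=38.640, a5=6.636, a0=53.566; τ=−ln(0.8961)/53.566=0.002 → t=0.314; u2·a0=0.4046·53.566=21.673; a1+…+a3=8.290 < 21.673 ≤ a1+…+a4=46.930 → R4 fires; G=7 P=15 S=8
Draw 11: a1=3.240, a2=2.954, a3=2.312, a4=41.400, a5=7.110, a0=57.016; τ=−ln(0.7465)/57.016=0.005 → t=0.320; u2·a0=0.6483·57.016=36.963; a1+…+a3=8.506 < 36.963 ≤ a1+…+a4=49.906 → R4 fires; G=7 P=16 S=8
Draw 12: a1=3.456, a2=2.954, a3=2.312, a4=44.160, a5=7.584, a0=60.466; τ=−ln(0.0841)/60.466=0.041 → t=0.360; u2·a0=0.4249·60.466=25.692; a1+…+a3=8.722 < 25.692 ≤ a1+…+a4=52.882 → R4 fires; G=7 P=17 S=8
Draw 13: a1=3.672, a2=2.954, a3=2.312, a4=46.920, a5=8.058, a0=63.916; τ=−ln(0.4288)/63.916=0.013 → t=0.374; u2·a0=0.5583·63.916=35.684; a1+…+a3=8.938 < 35.684 ≤ a1+…+a4=55.858 → R4 fires; G=7 P=18 S=8
Draw 14: a1=3.888, a2=2.954, a3=2.312, a4=49.680, a5=8.532, a0=67.366; τ=−ln(0.1548)/67.366=0.028 → t=0.401; u2·a0=0.8751·67.366=58.952; a1+…+a4=58.834 < 58.952 ≤ a1+…+a5=67.366 → R5 fires; G=9 P=18 S=8
Draw 15: a1=3.888, a2=3.798, a3=2.312, a4=49.680, a5=8.532, a0=68.210; τ=−ln(0.2398)/68.210=0.021 → t=0.422 > T=0.41: stop.
P first becomes ≥ 17 when it reaches 17 at the event at t=0.360.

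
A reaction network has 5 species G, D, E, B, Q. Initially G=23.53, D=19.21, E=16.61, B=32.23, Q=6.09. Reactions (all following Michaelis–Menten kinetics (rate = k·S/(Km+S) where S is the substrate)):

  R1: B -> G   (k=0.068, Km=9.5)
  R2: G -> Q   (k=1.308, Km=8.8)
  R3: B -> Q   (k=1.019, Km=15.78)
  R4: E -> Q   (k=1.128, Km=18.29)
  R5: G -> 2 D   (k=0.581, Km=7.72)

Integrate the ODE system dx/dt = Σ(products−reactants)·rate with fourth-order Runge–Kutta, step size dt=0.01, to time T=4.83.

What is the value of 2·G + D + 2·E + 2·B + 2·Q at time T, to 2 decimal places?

Check how each reaction changes W = 2·G + D + 2·E + 2·B + 2·Q (weight of products minus weight of reactants):
R1: B -> G: (2·1) − (2·1) = 2 − 2 = 0
R2: G -> Q: (2·1) − (2·1) = 2 − 2 = 0
R3: B -> Q: (2·1) − (2·1) = 2 − 2 = 0
R4: E -> Q: (2·1) − (2·1) = 2 − 2 = 0
R5: G -> 2 D: (1·2) − (2·1) = 2 − 2 = 0
Every reaction leaves W unchanged, so W is conserved and no simulation is needed: W(T) = W(0) = 2·23.53 + 19.21 + 2·16.61 + 2·32.23 + 2·6.09 = 176.13

Value at T = 176.13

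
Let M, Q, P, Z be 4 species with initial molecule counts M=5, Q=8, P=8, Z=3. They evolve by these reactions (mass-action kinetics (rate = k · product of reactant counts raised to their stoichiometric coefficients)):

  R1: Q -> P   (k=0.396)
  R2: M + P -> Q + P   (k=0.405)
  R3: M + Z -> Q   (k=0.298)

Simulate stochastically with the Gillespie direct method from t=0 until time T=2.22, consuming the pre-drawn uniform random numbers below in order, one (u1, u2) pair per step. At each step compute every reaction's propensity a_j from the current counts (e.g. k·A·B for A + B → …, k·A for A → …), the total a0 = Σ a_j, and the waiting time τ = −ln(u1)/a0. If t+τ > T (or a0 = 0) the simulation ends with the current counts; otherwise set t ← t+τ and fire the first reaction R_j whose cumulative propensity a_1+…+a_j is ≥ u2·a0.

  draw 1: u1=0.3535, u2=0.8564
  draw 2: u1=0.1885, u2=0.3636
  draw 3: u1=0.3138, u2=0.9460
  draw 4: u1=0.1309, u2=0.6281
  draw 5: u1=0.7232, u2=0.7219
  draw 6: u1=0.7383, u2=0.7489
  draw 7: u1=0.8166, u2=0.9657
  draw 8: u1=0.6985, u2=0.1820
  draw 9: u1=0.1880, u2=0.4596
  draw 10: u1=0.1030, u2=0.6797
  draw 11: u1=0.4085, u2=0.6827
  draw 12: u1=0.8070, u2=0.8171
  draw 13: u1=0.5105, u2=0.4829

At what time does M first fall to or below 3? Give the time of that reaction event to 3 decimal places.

Threshold first reached at t = 0.132

t=0.000: M=5 Q=8 P=8 Z=3
Draw 1: a1=3.168, a2=16.200, a3=4.470, a0=23.838; τ=−ln(0.3535)/23.838=0.044 → t=0.044; u2·a0=0.8564·23.838=20.415; a1+a2=19.368 < 20.415 ≤ a1+…+a3=23.838 → R3 fires; M=4 Q=9 P=8 Z=2
Draw 2: a1=3.564, a2=12.960, a3=2.384, a0=18.908; τ=−ln(0.1885)/18.908=0.088 → t=0.132; u2·a0=0.3636·18.908=6.875; a1=3.564 < 6.875 ≤ a1+a2=16.524 → R2 fires; M=3 Q=10 P=8 Z=2
Draw 3: a1=3.960, a2=9.720, a3=1.788, a0=15.468; τ=−ln(0.3138)/15.468=0.075 → t=0.207; u2·a0=0.9460·15.468=14.633; a1+a2=13.680 < 14.633 ≤ a1+…+a3=15.468 → R3 fires; M=2 Q=11 P=8 Z=1
Draw 4: a1=4.356, a2=6.480, a3=0.596, a0=11.432; τ=−ln(0.1309)/11.432=0.178 → t=0.385; u2·a0=0.6281·11.432=7.180; a1=4.356 < 7.180 ≤ a1+a2=10.836 → R2 fires; M=1 Q=12 P=8 Z=1
Draw 5: a1=4.752, a2=3.240, a3=0.298, a0=8.290; τ=−ln(0.7232)/8.290=0.039 → t=0.424; u2·a0=0.7219·8.290=5.985; a1=4.752 < 5.985 ≤ a1+a2=7.992 → R2 fires; M=0 Q=13 P=8 Z=1
Draw 6: a1=5.148, a2=0.000, a3=0.000, a0=5.148; τ=−ln(0.7383)/5.148=0.059 → t=0.483; u2·a0=0.7489·5.148=3.855 ≤ a1=5.148 → R1 fires; M=0 Q=12 P=9 Z=1
Draw 7: a1=4.752, a2=0.000, a3=0.000, a0=4.752; τ=−ln(0.8166)/4.752=0.043 → t=0.525; u2·a0=0.9657·4.752=4.589 ≤ a1=4.752 → R1 fires; M=0 Q=11 P=10 Z=1
Draw 8: a1=4.356, a2=0.000, a3=0.000, a0=4.356; τ=−ln(0.6985)/4.356=0.082 → t=0.608; u2·a0=0.1820·4.356=0.793 ≤ a1=4.356 → R1 fires; M=0 Q=10 P=11 Z=1
Draw 9: a1=3.960, a2=0.000, a3=0.000, a0=3.960; τ=−ln(0.1880)/3.960=0.422 → t=1.030; u2·a0=0.4596·3.960=1.820 ≤ a1=3.960 → R1 fires; M=0 Q=9 P=12 Z=1
Draw 10: a1=3.564, a2=0.000, a3=0.000, a0=3.564; τ=−ln(0.1030)/3.564=0.638 → t=1.668; u2·a0=0.6797·3.564=2.422 ≤ a1=3.564 → R1 fires; M=0 Q=8 P=13 Z=1
Draw 11: a1=3.168, a2=0.000, a3=0.000, a0=3.168; τ=−ln(0.4085)/3.168=0.283 → t=1.950; u2·a0=0.6827·3.168=2.163 ≤ a1=3.168 → R1 fires; M=0 Q=7 P=14 Z=1
Draw 12: a1=2.772, a2=0.000, a3=0.000, a0=2.772; τ=−ln(0.8070)/2.772=0.077 → t=2.027; u2·a0=0.8171·2.772=2.265 ≤ a1=2.772 → R1 fires; M=0 Q=6 P=15 Z=1
Draw 13: a1=2.376, a2=0.000, a3=0.000, a0=2.376; τ=−ln(0.5105)/2.376=0.283 → t=2.310 > T=2.22: stop.
M first becomes ≤ 3 when it reaches 3 at the event at t=0.132.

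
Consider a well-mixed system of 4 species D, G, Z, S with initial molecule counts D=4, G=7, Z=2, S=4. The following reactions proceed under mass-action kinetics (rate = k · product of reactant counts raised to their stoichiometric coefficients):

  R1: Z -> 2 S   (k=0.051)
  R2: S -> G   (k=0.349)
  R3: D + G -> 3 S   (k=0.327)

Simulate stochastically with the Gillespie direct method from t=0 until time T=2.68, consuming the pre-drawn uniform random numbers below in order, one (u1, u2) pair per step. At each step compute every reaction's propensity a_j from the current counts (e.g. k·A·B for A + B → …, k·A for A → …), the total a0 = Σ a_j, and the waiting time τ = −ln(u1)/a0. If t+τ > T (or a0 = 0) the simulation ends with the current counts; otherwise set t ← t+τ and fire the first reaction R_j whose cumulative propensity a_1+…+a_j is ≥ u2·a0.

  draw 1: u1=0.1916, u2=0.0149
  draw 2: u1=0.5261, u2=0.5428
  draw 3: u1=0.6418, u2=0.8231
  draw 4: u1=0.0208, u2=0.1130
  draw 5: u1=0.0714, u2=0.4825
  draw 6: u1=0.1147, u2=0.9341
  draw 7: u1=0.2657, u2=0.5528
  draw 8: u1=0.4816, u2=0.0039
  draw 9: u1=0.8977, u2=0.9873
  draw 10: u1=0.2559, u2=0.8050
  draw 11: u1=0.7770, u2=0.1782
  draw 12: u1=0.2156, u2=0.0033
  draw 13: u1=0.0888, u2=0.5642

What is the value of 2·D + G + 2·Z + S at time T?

Value at T = 23

Check how each reaction changes W = 2·D + G + 2·Z + S (weight of products minus weight of reactants):
R1: Z -> 2 S: (1·2) − (2·1) = 2 − 2 = 0
R2: S -> G: (1·1) − (1·1) = 1 − 1 = 0
R3: D + G -> 3 S: (1·3) − (2·1 + 1·1) = 3 − 3 = 0
Every reaction leaves W unchanged, so W is conserved and no simulation is needed: W(T) = W(0) = 2·4 + 7 + 2·2 + 4 = 23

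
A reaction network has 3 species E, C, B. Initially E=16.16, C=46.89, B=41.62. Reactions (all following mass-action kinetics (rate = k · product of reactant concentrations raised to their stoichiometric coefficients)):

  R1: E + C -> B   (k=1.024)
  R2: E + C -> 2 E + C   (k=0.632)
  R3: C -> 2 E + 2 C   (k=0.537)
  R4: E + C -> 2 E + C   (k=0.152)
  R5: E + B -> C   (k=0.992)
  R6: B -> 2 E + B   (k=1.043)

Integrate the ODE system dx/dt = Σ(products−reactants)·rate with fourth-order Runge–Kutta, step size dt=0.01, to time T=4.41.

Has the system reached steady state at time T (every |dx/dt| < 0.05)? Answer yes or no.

RK4 with dt=0.01: 441 steps to T=4.41. Trajectory (selected grid times):
t=0.00: E=16.16 C=46.89 B=41.62
t=0.49: E=2.59 C=52.46 B=48.94
t=0.98: E=2.59 C=60.15 B=56.04
t=1.47: E=2.59 C=68.94 B=64.22
t=1.96: E=2.59 C=79.00 B=73.59
t=2.45: E=2.59 C=90.53 B=84.33
t=2.94: E=2.59 C=103.74 B=96.64
t=3.43: E=2.59 C=118.88 B=110.74
t=3.92: E=2.59 C=136.23 B=126.90
t=4.41: E=2.59 C=156.11 B=145.42
Rates at T: R1=414.3330, R2=255.7212, R3=83.8313, R4=61.5026, R5=373.9032, R6=151.6750
dx/dt at T (Σ net stoichiometry × rate): E=+0.0000, C=+43.4014, B=+40.4298
Largest |dx/dt| is |+43.4014| (C) ≥ 0.05 → not steady.

Steady state at T: no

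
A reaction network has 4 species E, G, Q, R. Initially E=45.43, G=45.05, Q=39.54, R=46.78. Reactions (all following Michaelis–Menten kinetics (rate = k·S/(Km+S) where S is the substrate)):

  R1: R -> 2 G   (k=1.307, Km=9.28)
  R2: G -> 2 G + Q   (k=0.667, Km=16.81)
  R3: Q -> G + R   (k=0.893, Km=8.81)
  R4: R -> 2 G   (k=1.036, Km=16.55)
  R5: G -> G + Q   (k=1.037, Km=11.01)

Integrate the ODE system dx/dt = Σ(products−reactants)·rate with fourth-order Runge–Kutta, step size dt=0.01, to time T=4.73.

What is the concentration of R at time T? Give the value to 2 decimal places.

R at T = 41.59

RK4 with dt=0.01: 473 steps to T=4.73. Trajectory (selected grid times):
t=0.00: E=45.43 G=45.05 Q=39.54 R=46.78
t=0.53: E=45.43 G=47.66 Q=39.86 R=46.18
t=1.05: E=45.43 G=50.22 Q=40.17 R=45.60
t=1.58: E=45.43 G=52.83 Q=40.50 R=45.02
t=2.10: E=45.43 G=55.39 Q=40.84 R=44.44
t=2.63: E=45.43 G=58.00 Q=41.18 R=43.86
t=3.15: E=45.43 G=60.55 Q=41.52 R=43.29
t=3.68: E=45.43 G=63.15 Q=41.88 R=42.72
t=4.20: E=45.43 G=65.70 Q=42.23 R=42.15
t=4.73: E=45.43 G=68.30 Q=42.59 R=41.59
Read off R at T=4.73: 41.59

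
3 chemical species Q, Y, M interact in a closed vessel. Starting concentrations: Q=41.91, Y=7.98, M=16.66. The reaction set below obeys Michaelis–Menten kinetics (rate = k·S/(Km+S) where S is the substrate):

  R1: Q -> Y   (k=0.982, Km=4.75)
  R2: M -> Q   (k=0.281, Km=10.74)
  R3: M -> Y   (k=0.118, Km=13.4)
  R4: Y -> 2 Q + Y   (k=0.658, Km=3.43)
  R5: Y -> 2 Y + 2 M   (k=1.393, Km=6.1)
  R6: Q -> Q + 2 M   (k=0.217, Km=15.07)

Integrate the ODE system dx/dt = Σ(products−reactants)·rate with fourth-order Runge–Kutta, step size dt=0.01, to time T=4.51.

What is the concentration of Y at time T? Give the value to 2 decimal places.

Y at T = 16.43

RK4 with dt=0.01: 451 steps to T=4.51. Trajectory (selected grid times):
t=0.00: Q=41.91 Y=7.98 M=16.66
t=0.50: Q=42.02 Y=8.86 M=17.51
t=1.00: Q=42.15 Y=9.75 M=18.39
t=1.50: Q=42.29 Y=10.67 M=19.29
t=2.00: Q=42.44 Y=11.59 M=20.23
t=2.51: Q=42.61 Y=12.55 M=21.20
t=3.01: Q=42.78 Y=13.50 M=22.18
t=3.51: Q=42.96 Y=14.47 M=23.18
t=4.01: Q=43.15 Y=15.44 M=24.20
t=4.51: Q=43.35 Y=16.43 M=25.23
Read off Y at T=4.51: 16.43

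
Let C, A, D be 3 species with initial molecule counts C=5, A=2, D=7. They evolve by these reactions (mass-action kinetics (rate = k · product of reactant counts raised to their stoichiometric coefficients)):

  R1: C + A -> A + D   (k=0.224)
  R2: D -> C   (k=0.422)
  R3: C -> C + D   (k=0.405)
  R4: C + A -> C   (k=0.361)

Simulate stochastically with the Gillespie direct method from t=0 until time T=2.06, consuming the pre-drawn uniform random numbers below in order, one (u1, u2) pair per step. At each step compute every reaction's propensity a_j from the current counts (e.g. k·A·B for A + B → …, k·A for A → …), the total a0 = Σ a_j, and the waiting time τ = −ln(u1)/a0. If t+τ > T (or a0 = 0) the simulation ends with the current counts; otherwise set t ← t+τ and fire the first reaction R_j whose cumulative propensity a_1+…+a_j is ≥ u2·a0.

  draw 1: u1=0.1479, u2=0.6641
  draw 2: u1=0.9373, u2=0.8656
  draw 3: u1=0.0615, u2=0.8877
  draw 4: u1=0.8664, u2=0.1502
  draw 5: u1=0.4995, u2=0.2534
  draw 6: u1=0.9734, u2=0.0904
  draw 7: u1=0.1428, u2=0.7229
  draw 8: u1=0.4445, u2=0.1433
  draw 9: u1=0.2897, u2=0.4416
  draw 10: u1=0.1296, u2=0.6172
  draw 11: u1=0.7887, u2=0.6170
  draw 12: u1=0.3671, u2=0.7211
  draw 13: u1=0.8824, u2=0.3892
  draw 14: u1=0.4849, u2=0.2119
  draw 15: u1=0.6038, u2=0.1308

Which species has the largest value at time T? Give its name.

t=0.000: C=5 A=2 D=7
Draw 1: a1=2.240, a2=2.954, a3=2.025, a4=3.610, a0=10.829; τ=−ln(0.1479)/10.829=0.176 → t=0.176; u2·a0=0.6641·10.829=7.192; a1+a2=5.194 < 7.192 ≤ a1+…+a3=7.219 → R3 fires; C=5 A=2 D=8
Draw 2: a1=2.240, a2=3.376, a3=2.025, a4=3.610, a0=11.251; τ=−ln(0.9373)/11.251=0.006 → t=0.182; u2·a0=0.8656·11.251=9.739; a1+…+a3=7.641 < 9.739 ≤ a1+…+a4=11.251 → R4 fires; C=5 A=1 D=8
Draw 3: a1=1.120, a2=3.376, a3=2.025, a4=1.805, a0=8.326; τ=−ln(0.0615)/8.326=0.335 → t=0.517; u2·a0=0.8877·8.326=7.391; a1+…+a3=6.521 < 7.391 ≤ a1+…+a4=8.326 → R4 fires; C=5 A=0 D=8
Draw 4: a1=0.000, a2=3.376, a3=2.025, a4=0.000, a0=5.401; τ=−ln(0.8664)/5.401=0.027 → t=0.544; u2·a0=0.1502·5.401=0.811; a1=0.000 < 0.811 ≤ a1+a2=3.376 → R2 fires; C=6 A=0 D=7
Draw 5: a1=0.000, a2=2.954, a3=2.430, a4=0.000, a0=5.384; τ=−ln(0.4995)/5.384=0.129 → t=0.673; u2·a0=0.2534·5.384=1.364; a1=0.000 < 1.364 ≤ a1+a2=2.954 → R2 fires; C=7 A=0 D=6
Draw 6: a1=0.000, a2=2.532, a3=2.835, a4=0.000, a0=5.367; τ=−ln(0.9734)/5.367=0.005 → t=0.678; u2·a0=0.0904·5.367=0.485; a1=0.000 < 0.485 ≤ a1+a2=2.532 → R2 fires; C=8 A=0 D=5
Draw 7: a1=0.000, a2=2.110, a3=3.240, a4=0.000, a0=5.350; τ=−ln(0.1428)/5.350=0.364 → t=1.041; u2·a0=0.7229·5.350=3.868; a1+a2=2.110 < 3.868 ≤ a1+…+a3=5.350 → R3 fires; C=8 A=0 D=6
Draw 8: a1=0.000, a2=2.532, a3=3.240, a4=0.000, a0=5.772; τ=−ln(0.4445)/5.772=0.140 → t=1.182; u2·a0=0.1433·5.772=0.827; a1=0.000 < 0.827 ≤ a1+a2=2.532 → R2 fires; C=9 A=0 D=5
Draw 9: a1=0.000, a2=2.110, a3=3.645, a4=0.000, a0=5.755; τ=−ln(0.2897)/5.755=0.215 → t=1.397; u2·a0=0.4416·5.755=2.541; a1+a2=2.110 < 2.541 ≤ a1+…+a3=5.755 → R3 fires; C=9 A=0 D=6
Draw 10: a1=0.000, a2=2.532, a3=3.645, a4=0.000, a0=6.177; τ=−ln(0.1296)/6.177=0.331 → t=1.728; u2·a0=0.6172·6.177=3.812; a1+a2=2.532 < 3.812 ≤ a1+…+a3=6.177 → R3 fires; C=9 A=0 D=7
Draw 11: a1=0.000, a2=2.954, a3=3.645, a4=0.000, a0=6.599; τ=−ln(0.7887)/6.599=0.036 → t=1.764; u2·a0=0.6170·6.599=4.072; a1+a2=2.954 < 4.072 ≤ a1+…+a3=6.599 → R3 fires; C=9 A=0 D=8
Draw 12: a1=0.000, a2=3.376, a3=3.645, a4=0.000, a0=7.021; τ=−ln(0.3671)/7.021=0.143 → t=1.907; u2·a0=0.7211·7.021=5.063; a1+a2=3.376 < 5.063 ≤ a1+…+a3=7.021 → R3 fires; C=9 A=0 D=9
Draw 13: a1=0.000, a2=3.798, a3=3.645, a4=0.000, a0=7.443; τ=−ln(0.8824)/7.443=0.017 → t=1.924; u2·a0=0.3892·7.443=2.897; a1=0.000 < 2.897 ≤ a1+a2=3.798 → R2 fires; C=10 A=0 D=8
Draw 14: a1=0.000, a2=3.376, a3=4.050, a4=0.000, a0=7.426; τ=−ln(0.4849)/7.426=0.097 → t=2.021; u2·a0=0.2119·7.426=1.574; a1=0.000 < 1.574 ≤ a1+a2=3.376 → R2 fires; C=11 A=0 D=7
Draw 15: a1=0.000, a2=2.954, a3=4.455, a4=0.000, a0=7.409; τ=−ln(0.6038)/7.409=0.068 → t=2.089 > T=2.06: stop.
At T=2.06: C=11 A=0 D=7; the largest is C.

Dominant species at T: C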